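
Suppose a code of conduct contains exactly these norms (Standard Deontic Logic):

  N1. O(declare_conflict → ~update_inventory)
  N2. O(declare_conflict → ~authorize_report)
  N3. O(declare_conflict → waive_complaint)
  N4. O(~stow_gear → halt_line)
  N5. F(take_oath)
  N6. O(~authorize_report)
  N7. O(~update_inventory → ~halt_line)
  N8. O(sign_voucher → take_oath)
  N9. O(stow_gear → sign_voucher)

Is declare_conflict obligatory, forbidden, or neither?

Premise 5 is F(take_oath), i.e. O(~take_oath).
Premise 8 is O(sign_voucher → take_oath); contrapositively O(~take_oath → ~sign_voucher). Since O(~take_oath) holds, K gives O(~sign_voucher).
Premise 9 is O(stow_gear → sign_voucher); contrapositively O(~sign_voucher → ~stow_gear). Since O(~sign_voucher) holds, K gives O(~stow_gear).
With premise 4, O(~stow_gear → halt_line), the K-axiom yields O(halt_line).
The contrapositive of premise 7 (O(~update_inventory → ~halt_line)) is O(halt_line → update_inventory), and O(halt_line) is already established, so O(update_inventory).
Premise 1, O(declare_conflict → ~update_inventory), contraposes to O(update_inventory → ~declare_conflict); with O(update_inventory) we get O(~declare_conflict).
Premises 2, 3, 6 do not contribute to this derivation.
Thus O(~declare_conflict), which is F(declare_conflict): declare_conflict is forbidden.

Forbidden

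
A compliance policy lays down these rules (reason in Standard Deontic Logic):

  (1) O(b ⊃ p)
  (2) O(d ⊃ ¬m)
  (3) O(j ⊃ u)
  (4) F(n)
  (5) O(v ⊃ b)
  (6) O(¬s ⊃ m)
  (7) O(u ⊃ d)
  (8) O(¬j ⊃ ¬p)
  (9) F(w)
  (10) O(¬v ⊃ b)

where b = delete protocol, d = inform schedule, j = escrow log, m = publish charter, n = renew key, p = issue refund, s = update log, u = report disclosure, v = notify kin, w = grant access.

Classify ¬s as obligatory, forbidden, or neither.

Premises 10 and 5 are O(¬v ⊃ b) and O(v ⊃ b); every ideal world satisfies ¬v or v, so in either case b holds — hence O(b).
With premise 1, O(b ⊃ p), the K-axiom yields O(p).
The contrapositive of premise 8 (O(¬j ⊃ ¬p)) is O(p ⊃ j), and O(p) is already established, so O(j).
Applying K to premise 3 (O(j ⊃ u)) and O(j) yields O(u).
Premise 7 is O(u ⊃ d); since O(u), deontic closure gives O(d).
From O(d) and premise 2, O(d ⊃ ¬m), we obtain O(¬m).
Premise 6 is O(¬s ⊃ m); contrapositively O(¬m ⊃ s). Since O(¬m) holds, K gives O(s).
Premises 4, 9 do not contribute to this derivation.
Thus O(s), which is F(¬s): ¬s is forbidden.

Forbidden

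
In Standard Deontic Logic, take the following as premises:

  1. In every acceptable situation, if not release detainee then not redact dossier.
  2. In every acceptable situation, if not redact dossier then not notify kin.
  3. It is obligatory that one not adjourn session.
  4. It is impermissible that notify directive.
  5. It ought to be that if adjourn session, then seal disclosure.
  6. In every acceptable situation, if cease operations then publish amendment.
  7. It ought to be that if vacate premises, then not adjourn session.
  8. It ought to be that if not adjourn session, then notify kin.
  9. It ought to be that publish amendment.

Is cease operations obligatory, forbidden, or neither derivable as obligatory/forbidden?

Premise 6 is O(cease_operations → publish_amendment); even if O(publish_amendment) held, inferring O(cease_operations) would be affirming the consequent — invalid.
No premise or chain of K-axiom applications forces O(cease_operations), and none forces O(¬cease_operations). So cease_operations is neither obligatory nor forbidden under these norms.

Neither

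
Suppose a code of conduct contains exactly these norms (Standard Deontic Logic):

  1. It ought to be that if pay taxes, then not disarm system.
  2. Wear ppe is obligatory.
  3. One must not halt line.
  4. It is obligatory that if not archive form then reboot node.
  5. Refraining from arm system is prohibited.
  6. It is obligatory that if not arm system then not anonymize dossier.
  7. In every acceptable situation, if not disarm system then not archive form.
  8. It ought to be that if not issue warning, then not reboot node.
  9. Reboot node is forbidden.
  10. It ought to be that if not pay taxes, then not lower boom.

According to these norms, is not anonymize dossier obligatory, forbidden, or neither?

Premise 6 is O(¬arm_system → ¬anonymize_dossier), but O(¬arm_system) is not derivable from the premises, so it does not yield O(¬anonymize_dossier).
No premise or chain of K-axiom applications forces O(¬anonymize_dossier), and none forces O(anonymize_dossier). So ¬anonymize_dossier is neither obligatory nor forbidden under these norms.

Neither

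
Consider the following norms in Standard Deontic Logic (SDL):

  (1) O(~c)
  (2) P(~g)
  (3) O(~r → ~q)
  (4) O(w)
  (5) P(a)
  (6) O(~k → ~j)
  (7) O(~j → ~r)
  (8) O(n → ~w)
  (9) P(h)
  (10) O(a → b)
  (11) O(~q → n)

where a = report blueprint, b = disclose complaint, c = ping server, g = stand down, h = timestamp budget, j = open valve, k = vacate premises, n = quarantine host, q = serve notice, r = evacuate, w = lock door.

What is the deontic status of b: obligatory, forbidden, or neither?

Premise 10 is O(a → b), but O(a) is not derivable from the premises (the permission P(a) asserts only ~O(~a), not O(a)), so it does not yield O(b).
No premise or chain of K-axiom applications forces O(b), and none forces O(~b). So b is neither obligatory nor forbidden under these norms.

Neither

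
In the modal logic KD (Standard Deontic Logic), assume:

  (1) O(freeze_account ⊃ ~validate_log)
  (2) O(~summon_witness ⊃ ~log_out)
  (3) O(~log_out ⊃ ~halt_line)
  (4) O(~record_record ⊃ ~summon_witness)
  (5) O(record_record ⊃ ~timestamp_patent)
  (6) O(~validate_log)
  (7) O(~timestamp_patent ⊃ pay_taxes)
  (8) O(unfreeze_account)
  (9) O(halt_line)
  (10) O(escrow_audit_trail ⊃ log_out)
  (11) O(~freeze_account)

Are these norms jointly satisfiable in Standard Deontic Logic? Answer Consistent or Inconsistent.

Consistent

Premise 1 is O(freeze_account ⊃ ~validate_log); even if O(~validate_log) held, inferring O(freeze_account) would be affirming the consequent — invalid.
So O(freeze_account) is not derivable, and the apparent clash with O(~freeze_account) does not arise.
A world satisfying every obligation exists (e.g. escrow_audit_trail=false, freeze_account=false, halt_line=true, log_out=true, pay_taxes=true, record_record=true, summon_witness=true, timestamp_patent=false, unfreeze_account=true, validate_log=false); no atom is both obligatory and forbidden, so the set is consistent.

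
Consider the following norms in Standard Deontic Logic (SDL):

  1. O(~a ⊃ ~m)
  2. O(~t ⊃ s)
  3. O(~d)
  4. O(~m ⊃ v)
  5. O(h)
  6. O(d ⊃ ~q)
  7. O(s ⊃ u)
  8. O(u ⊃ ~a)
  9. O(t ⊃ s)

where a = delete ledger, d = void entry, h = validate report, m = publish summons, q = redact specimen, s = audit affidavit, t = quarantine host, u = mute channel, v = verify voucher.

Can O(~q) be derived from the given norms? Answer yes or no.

No

Premise 6 is O(d ⊃ ~q), but O(d) is not derivable from the premises, so it does not yield O(~q).
No other premise forces O(~q). An ideal world satisfying every premise can still have ~q false, so O(~q) is not derivable.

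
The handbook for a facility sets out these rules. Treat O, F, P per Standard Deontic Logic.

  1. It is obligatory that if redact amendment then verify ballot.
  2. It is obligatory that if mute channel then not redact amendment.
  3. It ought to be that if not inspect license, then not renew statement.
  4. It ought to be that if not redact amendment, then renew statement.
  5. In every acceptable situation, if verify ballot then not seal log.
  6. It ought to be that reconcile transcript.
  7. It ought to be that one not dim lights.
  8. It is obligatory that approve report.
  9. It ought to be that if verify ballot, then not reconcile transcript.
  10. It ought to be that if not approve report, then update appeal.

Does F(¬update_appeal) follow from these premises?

No

Premise 10 is O(¬approve_report → update_appeal), but O(¬approve_report) is not derivable from the premises, so it does not yield O(update_appeal).
No other premise forces O(update_appeal). An ideal world satisfying every premise can still have ¬update_appeal true, so F(¬update_appeal) is not derivable.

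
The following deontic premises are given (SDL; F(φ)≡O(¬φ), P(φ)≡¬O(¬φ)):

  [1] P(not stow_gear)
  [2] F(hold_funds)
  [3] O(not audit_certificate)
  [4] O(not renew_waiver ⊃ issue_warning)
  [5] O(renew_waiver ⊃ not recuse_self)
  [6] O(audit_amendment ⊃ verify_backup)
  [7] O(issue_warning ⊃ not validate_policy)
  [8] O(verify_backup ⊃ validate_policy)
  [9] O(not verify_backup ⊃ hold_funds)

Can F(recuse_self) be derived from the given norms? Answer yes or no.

Yes

F(hold_funds) at premise 2 means O(not hold_funds).
Premise 9, O(not verify_backup ⊃ hold_funds), contraposes to O(not hold_funds ⊃ verify_backup); with O(not hold_funds) we get O(verify_backup).
Premise 8 is O(verify_backup ⊃ validate_policy); since O(verify_backup), deontic closure gives O(validate_policy).
Premise 7, O(issue_warning ⊃ not validate_policy), contraposes to O(validate_policy ⊃ not issue_warning); with O(validate_policy) we get O(not issue_warning).
Premise 4 is O(not renew_waiver ⊃ issue_warning); contrapositively O(not issue_warning ⊃ renew_waiver). Since O(not issue_warning) holds, K gives O(renew_waiver).
Applying K to premise 5 (O(renew_waiver ⊃ not recuse_self)) and O(renew_waiver) yields O(not recuse_self).
Premises 1, 3, 6 do not contribute to this derivation.
So O(not recuse_self) holds, i.e. F(recuse_self). The claim follows.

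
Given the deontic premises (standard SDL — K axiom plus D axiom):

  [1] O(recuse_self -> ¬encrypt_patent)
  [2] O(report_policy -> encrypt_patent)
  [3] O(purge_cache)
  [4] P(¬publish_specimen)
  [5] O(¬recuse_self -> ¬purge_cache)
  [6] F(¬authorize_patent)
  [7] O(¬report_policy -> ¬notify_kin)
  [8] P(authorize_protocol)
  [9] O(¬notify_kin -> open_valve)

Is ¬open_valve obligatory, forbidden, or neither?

From premise 3 we have O(purge_cache).
The contrapositive of premise 5 (O(¬recuse_self -> ¬purge_cache)) is O(purge_cache -> recuse_self), and O(purge_cache) is already established, so O(recuse_self).
With premise 1, O(recuse_self -> ¬encrypt_patent), the K-axiom yields O(¬encrypt_patent).
The contrapositive of premise 2 (O(report_policy -> encrypt_patent)) is O(¬encrypt_patent -> ¬report_policy), and O(¬encrypt_patent) is already established, so O(¬report_policy).
With premise 7, O(¬report_policy -> ¬notify_kin), the K-axiom yields O(¬notify_kin).
Premise 9 is O(¬notify_kin -> open_valve); since O(¬notify_kin), deontic closure gives O(open_valve).
Premises 4, 6, 8 do not contribute to this derivation.
Thus O(open_valve), which is F(¬open_valve): ¬open_valve is forbidden.

Forbidden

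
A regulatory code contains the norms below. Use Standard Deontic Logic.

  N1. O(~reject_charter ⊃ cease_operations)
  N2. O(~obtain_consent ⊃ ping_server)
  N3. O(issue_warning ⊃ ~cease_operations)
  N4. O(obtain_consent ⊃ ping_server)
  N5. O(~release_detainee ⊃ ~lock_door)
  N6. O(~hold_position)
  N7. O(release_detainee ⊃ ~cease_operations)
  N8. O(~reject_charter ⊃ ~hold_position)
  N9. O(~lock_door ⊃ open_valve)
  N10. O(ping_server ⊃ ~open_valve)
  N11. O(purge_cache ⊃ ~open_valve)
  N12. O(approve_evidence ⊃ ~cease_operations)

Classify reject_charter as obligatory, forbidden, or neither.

Obligatory

Premises 4 and 2 are O(obtain_consent ⊃ ping_server) and O(~obtain_consent ⊃ ping_server); every ideal world satisfies obtain_consent or ~obtain_consent, so in either case ping_server holds — hence O(ping_server).
From O(ping_server) and premise 10, O(ping_server ⊃ ~open_valve), we obtain O(~open_valve).
The contrapositive of premise 9 (O(~lock_door ⊃ open_valve)) is O(~open_valve ⊃ lock_door), and O(~open_valve) is already established, so O(lock_door).
Premise 5, O(~release_detainee ⊃ ~lock_door), contraposes to O(lock_door ⊃ release_detainee); with O(lock_door) we get O(release_detainee).
Applying K to premise 7 (O(release_detainee ⊃ ~cease_operations)) and O(release_detainee) yields O(~cease_operations).
Premise 1, O(~reject_charter ⊃ cease_operations), contraposes to O(~cease_operations ⊃ reject_charter); with O(~cease_operations) we get O(reject_charter).
Premises 3, 6, 8, 11, 12 do not contribute to this derivation.
Hence reject_charter is obligatory.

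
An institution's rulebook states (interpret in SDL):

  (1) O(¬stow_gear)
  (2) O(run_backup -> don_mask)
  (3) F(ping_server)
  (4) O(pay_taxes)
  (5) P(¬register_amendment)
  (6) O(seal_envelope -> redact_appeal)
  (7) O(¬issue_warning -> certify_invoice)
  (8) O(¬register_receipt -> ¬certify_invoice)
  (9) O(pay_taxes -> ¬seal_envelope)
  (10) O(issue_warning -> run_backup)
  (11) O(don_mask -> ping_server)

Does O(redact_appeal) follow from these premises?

Premise 6 is O(seal_envelope -> redact_appeal), but O(seal_envelope) is not derivable from the premises, so it does not yield O(redact_appeal).
No other premise forces O(redact_appeal). An ideal world satisfying every premise can still have redact_appeal false, so O(redact_appeal) is not derivable.

No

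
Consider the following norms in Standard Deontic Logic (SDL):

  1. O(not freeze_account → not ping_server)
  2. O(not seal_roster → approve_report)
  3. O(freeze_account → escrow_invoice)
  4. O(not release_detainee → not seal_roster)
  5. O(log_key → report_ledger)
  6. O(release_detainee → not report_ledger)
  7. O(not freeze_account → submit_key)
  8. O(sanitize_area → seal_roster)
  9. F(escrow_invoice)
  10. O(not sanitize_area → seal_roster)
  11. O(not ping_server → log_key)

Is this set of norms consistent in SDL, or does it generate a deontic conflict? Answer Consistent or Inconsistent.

By case analysis on not sanitize_area: premise 10 gives O(not sanitize_area → seal_roster) and premise 8 gives O(sanitize_area → seal_roster), so O(seal_roster) either way.
Premise 4 is O(not release_detainee → not seal_roster); contrapositively O(seal_roster → release_detainee). Since O(seal_roster) holds, K gives O(release_detainee).
Applying K to premise 6 (O(release_detainee → not report_ledger)) and O(release_detainee) yields O(not report_ledger).
Premise 5 is O(log_key → report_ledger); contrapositively O(not report_ledger → not log_key). Since O(not report_ledger) holds, K gives O(not log_key).
Premise 11 is O(not ping_server → log_key); contrapositively O(not log_key → ping_server). Since O(not log_key) holds, K gives O(ping_server).
The contrapositive of premise 1 (O(not freeze_account → not ping_server)) is O(ping_server → freeze_account), and O(ping_server) is already established, so O(freeze_account).
From O(freeze_account) and premise 3, O(freeze_account → escrow_invoice), we obtain O(escrow_invoice).
But premise 9, F(escrow_invoice), means O(not escrow_invoice).
We now have both O(escrow_invoice) and O(not escrow_invoice) — escrow_invoice is simultaneously obligatory and forbidden, violating the D-axiom.

Inconsistent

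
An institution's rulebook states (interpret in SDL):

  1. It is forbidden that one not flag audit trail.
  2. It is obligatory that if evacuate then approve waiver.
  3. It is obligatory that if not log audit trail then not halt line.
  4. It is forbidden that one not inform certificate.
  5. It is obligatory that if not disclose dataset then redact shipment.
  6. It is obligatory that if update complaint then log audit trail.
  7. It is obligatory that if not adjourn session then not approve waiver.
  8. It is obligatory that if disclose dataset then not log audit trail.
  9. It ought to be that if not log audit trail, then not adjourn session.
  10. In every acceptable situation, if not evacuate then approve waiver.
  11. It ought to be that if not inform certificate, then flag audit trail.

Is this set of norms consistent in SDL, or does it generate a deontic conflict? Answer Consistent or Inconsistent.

Premise 11 is O(¬inform_certificate → flag_audit_trail); even if O(flag_audit_trail) held, inferring O(¬inform_certificate) would be affirming the consequent — invalid.
So O(¬inform_certificate) is not derivable, and the apparent clash with O(inform_certificate) does not arise.
A world satisfying every obligation exists (e.g. adjourn_session=true, approve_waiver=true, disclose_dataset=false, evacuate=false, flag_audit_trail=true, halt_line=false, inform_certificate=true, log_audit_trail=true, redact_shipment=true, update_complaint=false); no atom is both obligatory and forbidden, so the set is consistent.

Consistent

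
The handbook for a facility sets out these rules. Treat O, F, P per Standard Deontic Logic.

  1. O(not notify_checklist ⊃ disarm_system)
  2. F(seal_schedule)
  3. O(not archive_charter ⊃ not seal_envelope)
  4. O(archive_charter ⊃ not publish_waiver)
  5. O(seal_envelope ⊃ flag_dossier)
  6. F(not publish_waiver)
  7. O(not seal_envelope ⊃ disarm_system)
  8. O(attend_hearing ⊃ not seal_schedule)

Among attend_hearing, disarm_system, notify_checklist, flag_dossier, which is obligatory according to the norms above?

disarm_system

Premise 6, F(not publish_waiver), is equivalent to O(publish_waiver).
Premise 4 is O(archive_charter ⊃ not publish_waiver); contrapositively O(publish_waiver ⊃ not archive_charter). Since O(publish_waiver) holds, K gives O(not archive_charter).
Applying K to premise 3 (O(not archive_charter ⊃ not seal_envelope)) and O(not archive_charter) yields O(not seal_envelope).
Premise 7 is O(not seal_envelope ⊃ disarm_system); since O(not seal_envelope), deontic closure gives O(disarm_system).
So O(disarm_system) holds — disarm_system is obligatory. None of the other listed options is made obligatory by any chain of premises.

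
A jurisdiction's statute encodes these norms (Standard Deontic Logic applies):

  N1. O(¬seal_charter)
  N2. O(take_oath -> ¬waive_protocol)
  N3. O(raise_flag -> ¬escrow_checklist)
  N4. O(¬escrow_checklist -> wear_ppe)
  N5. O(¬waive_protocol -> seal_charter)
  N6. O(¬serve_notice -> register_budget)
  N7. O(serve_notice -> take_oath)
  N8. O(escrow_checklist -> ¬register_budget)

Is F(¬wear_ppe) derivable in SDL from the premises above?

Yes

Premise 1 gives O(¬seal_charter).
The contrapositive of premise 5 (O(¬waive_protocol -> seal_charter)) is O(¬seal_charter -> waive_protocol), and O(¬seal_charter) is already established, so O(waive_protocol).
Premise 2 is O(take_oath -> ¬waive_protocol); contrapositively O(waive_protocol -> ¬take_oath). Since O(waive_protocol) holds, K gives O(¬take_oath).
Premise 7, O(serve_notice -> take_oath), contraposes to O(¬take_oath -> ¬serve_notice); with O(¬take_oath) we get O(¬serve_notice).
Applying K to premise 6 (O(¬serve_notice -> register_budget)) and O(¬serve_notice) yields O(register_budget).
The contrapositive of premise 8 (O(escrow_checklist -> ¬register_budget)) is O(register_budget -> ¬escrow_checklist), and O(register_budget) is already established, so O(¬escrow_checklist).
Premise 4 is O(¬escrow_checklist -> wear_ppe); since O(¬escrow_checklist), deontic closure gives O(wear_ppe).
Premise 3 does not contribute to this derivation.
So O(wear_ppe) holds, i.e. F(¬wear_ppe). The claim follows.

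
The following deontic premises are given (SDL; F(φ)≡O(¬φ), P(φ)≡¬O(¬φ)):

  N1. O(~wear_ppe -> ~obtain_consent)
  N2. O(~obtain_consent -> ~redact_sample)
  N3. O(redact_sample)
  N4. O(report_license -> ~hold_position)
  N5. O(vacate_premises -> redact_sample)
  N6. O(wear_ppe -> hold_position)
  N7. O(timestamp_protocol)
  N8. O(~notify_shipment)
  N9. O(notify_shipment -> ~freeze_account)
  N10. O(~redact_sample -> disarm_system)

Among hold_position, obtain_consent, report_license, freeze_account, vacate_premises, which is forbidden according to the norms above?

report_license

From premise 3 we have O(redact_sample).
Premise 2 is O(~obtain_consent -> ~redact_sample); contrapositively O(redact_sample -> obtain_consent). Since O(redact_sample) holds, K gives O(obtain_consent).
Premise 1 is O(~wear_ppe -> ~obtain_consent); contrapositively O(obtain_consent -> wear_ppe). Since O(obtain_consent) holds, K gives O(wear_ppe).
From O(wear_ppe) and premise 6, O(wear_ppe -> hold_position), we obtain O(hold_position).
Premise 4 is O(report_license -> ~hold_position); contrapositively O(hold_position -> ~report_license). Since O(hold_position) holds, K gives O(~report_license).
So O(~report_license) holds, i.e. report_license is forbidden. None of the other listed options is forbidden under the premises.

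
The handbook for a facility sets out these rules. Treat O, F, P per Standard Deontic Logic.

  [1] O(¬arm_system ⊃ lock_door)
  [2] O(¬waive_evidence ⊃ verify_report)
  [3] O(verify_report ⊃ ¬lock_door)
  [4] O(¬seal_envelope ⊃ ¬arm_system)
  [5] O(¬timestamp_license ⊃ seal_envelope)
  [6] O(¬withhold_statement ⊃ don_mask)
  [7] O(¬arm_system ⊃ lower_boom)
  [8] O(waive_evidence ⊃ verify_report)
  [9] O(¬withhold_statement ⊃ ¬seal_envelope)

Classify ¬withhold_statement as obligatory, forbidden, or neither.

By case analysis on ¬waive_evidence: premise 2 gives O(¬waive_evidence ⊃ verify_report) and premise 8 gives O(waive_evidence ⊃ verify_report), so O(verify_report) either way.
With premise 3, O(verify_report ⊃ ¬lock_door), the K-axiom yields O(¬lock_door).
Premise 1, O(¬arm_system ⊃ lock_door), contraposes to O(¬lock_door ⊃ arm_system); with O(¬lock_door) we get O(arm_system).
The contrapositive of premise 4 (O(¬seal_envelope ⊃ ¬arm_system)) is O(arm_system ⊃ seal_envelope), and O(arm_system) is already established, so O(seal_envelope).
The contrapositive of premise 9 (O(¬withhold_statement ⊃ ¬seal_envelope)) is O(seal_envelope ⊃ withhold_statement), and O(seal_envelope) is already established, so O(withhold_statement).
Premises 5, 6, 7 do not contribute to this derivation.
Thus O(withhold_statement), which is F(¬withhold_statement): ¬withhold_statement is forbidden.

Forbidden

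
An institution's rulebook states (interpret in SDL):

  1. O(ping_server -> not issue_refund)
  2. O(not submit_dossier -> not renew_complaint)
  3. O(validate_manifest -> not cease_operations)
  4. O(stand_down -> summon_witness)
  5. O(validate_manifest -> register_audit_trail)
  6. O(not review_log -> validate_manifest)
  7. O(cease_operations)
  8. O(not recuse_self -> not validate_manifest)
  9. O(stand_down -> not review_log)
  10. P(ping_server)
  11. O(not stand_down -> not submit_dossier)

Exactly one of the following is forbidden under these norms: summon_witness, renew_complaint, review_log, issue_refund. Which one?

renew_complaint

Premise 7 states O(cease_operations) outright.
Premise 3 is O(validate_manifest -> not cease_operations); contrapositively O(cease_operations -> not validate_manifest). Since O(cease_operations) holds, K gives O(not validate_manifest).
Premise 6 is O(not review_log -> validate_manifest); contrapositively O(not validate_manifest -> review_log). Since O(not validate_manifest) holds, K gives O(review_log).
The contrapositive of premise 9 (O(stand_down -> not review_log)) is O(review_log -> not stand_down), and O(review_log) is already established, so O(not stand_down).
Applying K to premise 11 (O(not stand_down -> not submit_dossier)) and O(not stand_down) yields O(not submit_dossier).
With premise 2, O(not submit_dossier -> not renew_complaint), the K-axiom yields O(not renew_complaint).
So O(not renew_complaint) holds, i.e. renew_complaint is forbidden. None of the other listed options is forbidden under the premises.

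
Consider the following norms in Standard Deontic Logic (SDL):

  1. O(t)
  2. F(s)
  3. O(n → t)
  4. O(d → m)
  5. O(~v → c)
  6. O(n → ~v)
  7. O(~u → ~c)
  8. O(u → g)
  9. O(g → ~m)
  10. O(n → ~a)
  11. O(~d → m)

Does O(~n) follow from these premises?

Yes

Premises 11 and 4 are O(~d → m) and O(d → m); every ideal world satisfies ~d or d, so in either case m holds — hence O(m).
Premise 9, O(g → ~m), contraposes to O(m → ~g); with O(m) we get O(~g).
Premise 8, O(u → g), contraposes to O(~g → ~u); with O(~g) we get O(~u).
Applying K to premise 7 (O(~u → ~c)) and O(~u) yields O(~c).
Premise 5 is O(~v → c); contrapositively O(~c → v). Since O(~c) holds, K gives O(v).
Premise 6, O(n → ~v), contraposes to O(v → ~n); with O(v) we get O(~n).
Premises 1, 2, 3, 10 do not contribute to this derivation.
So O(~n) follows.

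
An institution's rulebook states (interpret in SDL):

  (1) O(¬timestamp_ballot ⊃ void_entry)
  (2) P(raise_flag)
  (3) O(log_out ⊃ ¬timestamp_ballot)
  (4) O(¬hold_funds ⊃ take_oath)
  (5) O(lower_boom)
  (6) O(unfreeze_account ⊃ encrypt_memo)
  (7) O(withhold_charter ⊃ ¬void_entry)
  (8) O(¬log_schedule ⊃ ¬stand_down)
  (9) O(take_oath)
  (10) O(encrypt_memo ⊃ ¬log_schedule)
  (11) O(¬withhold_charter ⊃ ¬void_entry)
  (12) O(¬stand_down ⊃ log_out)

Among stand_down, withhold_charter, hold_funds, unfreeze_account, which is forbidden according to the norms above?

unfreeze_account

Premises 7 and 11 are O(withhold_charter ⊃ ¬void_entry) and O(¬withhold_charter ⊃ ¬void_entry); every ideal world satisfies withhold_charter or ¬withhold_charter, so in either case ¬void_entry holds — hence O(¬void_entry).
The contrapositive of premise 1 (O(¬timestamp_ballot ⊃ void_entry)) is O(¬void_entry ⊃ timestamp_ballot), and O(¬void_entry) is already established, so O(timestamp_ballot).
Premise 3 is O(log_out ⊃ ¬timestamp_ballot); contrapositively O(timestamp_ballot ⊃ ¬log_out). Since O(timestamp_ballot) holds, K gives O(¬log_out).
Premise 12 is O(¬stand_down ⊃ log_out); contrapositively O(¬log_out ⊃ stand_down). Since O(¬log_out) holds, K gives O(stand_down).
Premise 8 is O(¬log_schedule ⊃ ¬stand_down); contrapositively O(stand_down ⊃ log_schedule). Since O(stand_down) holds, K gives O(log_schedule).
Premise 10, O(encrypt_memo ⊃ ¬log_schedule), contraposes to O(log_schedule ⊃ ¬encrypt_memo); with O(log_schedule) we get O(¬encrypt_memo).
Premise 6 is O(unfreeze_account ⊃ encrypt_memo); contrapositively O(¬encrypt_memo ⊃ ¬unfreeze_account). Since O(¬encrypt_memo) holds, K gives O(¬unfreeze_account).
So O(¬unfreeze_account) holds, i.e. unfreeze_account is forbidden. None of the other listed options is forbidden under the premises.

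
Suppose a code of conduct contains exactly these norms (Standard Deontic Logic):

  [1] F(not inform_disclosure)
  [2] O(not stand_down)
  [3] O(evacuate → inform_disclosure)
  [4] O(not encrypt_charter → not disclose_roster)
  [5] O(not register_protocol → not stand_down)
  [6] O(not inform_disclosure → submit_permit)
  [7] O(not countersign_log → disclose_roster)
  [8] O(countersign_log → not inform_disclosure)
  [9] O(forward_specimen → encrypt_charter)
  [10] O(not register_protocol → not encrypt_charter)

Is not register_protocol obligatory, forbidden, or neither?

Forbidden

Premise 1 is F(not inform_disclosure), i.e. O(inform_disclosure).
Premise 8, O(countersign_log → not inform_disclosure), contraposes to O(inform_disclosure → not countersign_log); with O(inform_disclosure) we get O(not countersign_log).
From O(not countersign_log) and premise 7, O(not countersign_log → disclose_roster), we obtain O(disclose_roster).
Premise 4, O(not encrypt_charter → not disclose_roster), contraposes to O(disclose_roster → encrypt_charter); with O(disclose_roster) we get O(encrypt_charter).
Premise 10 is O(not register_protocol → not encrypt_charter); contrapositively O(encrypt_charter → register_protocol). Since O(encrypt_charter) holds, K gives O(register_protocol).
Premises 2, 3, 5, 6, 9 do not contribute to this derivation.
Thus O(register_protocol), which is F(not register_protocol): not register_protocol is forbidden.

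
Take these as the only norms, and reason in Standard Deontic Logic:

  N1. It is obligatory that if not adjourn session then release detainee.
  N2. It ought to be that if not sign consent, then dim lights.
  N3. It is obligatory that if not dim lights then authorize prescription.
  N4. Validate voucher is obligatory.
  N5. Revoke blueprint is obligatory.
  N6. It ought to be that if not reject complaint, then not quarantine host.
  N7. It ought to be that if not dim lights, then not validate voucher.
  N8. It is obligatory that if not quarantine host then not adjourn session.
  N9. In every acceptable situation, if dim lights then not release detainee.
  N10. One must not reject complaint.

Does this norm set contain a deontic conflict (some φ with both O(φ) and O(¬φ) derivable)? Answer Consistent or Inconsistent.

Premise 4 states O(validate_voucher) outright.
Premise 7 is O(¬dim_lights → ¬validate_voucher); contrapositively O(validate_voucher → dim_lights). Since O(validate_voucher) holds, K gives O(dim_lights).
Applying K to premise 9 (O(dim_lights → ¬release_detainee)) and O(dim_lights) yields O(¬release_detainee).
The contrapositive of premise 1 (O(¬adjourn_session → release_detainee)) is O(¬release_detainee → adjourn_session), and O(¬release_detainee) is already established, so O(adjourn_session).
Premise 8 is O(¬quarantine_host → ¬adjourn_session); contrapositively O(adjourn_session → quarantine_host). Since O(adjourn_session) holds, K gives O(quarantine_host).
Premise 6, O(¬reject_complaint → ¬quarantine_host), contraposes to O(quarantine_host → reject_complaint); with O(quarantine_host) we get O(reject_complaint).
Yet premise 10 is F(reject_complaint), i.e. O(¬reject_complaint).
We now have both O(reject_complaint) and O(¬reject_complaint) — reject_complaint is simultaneously obligatory and forbidden, violating the D-axiom.

Inconsistent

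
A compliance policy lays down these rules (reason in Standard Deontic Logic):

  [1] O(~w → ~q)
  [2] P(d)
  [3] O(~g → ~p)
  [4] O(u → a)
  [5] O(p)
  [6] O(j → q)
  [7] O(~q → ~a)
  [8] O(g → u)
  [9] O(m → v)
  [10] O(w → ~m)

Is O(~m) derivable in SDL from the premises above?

Premise 5 states O(p) outright.
Premise 3, O(~g → ~p), contraposes to O(p → g); with O(p) we get O(g).
Premise 8 is O(g → u); since O(g), deontic closure gives O(u).
From O(u) and premise 4, O(u → a), we obtain O(a).
The contrapositive of premise 7 (O(~q → ~a)) is O(a → q), and O(a) is already established, so O(q).
The contrapositive of premise 1 (O(~w → ~q)) is O(q → w), and O(q) is already established, so O(w).
With premise 10, O(w → ~m), the K-axiom yields O(~m).
Premises 2, 6, 9 do not contribute to this derivation.
So O(~m) follows.

Yes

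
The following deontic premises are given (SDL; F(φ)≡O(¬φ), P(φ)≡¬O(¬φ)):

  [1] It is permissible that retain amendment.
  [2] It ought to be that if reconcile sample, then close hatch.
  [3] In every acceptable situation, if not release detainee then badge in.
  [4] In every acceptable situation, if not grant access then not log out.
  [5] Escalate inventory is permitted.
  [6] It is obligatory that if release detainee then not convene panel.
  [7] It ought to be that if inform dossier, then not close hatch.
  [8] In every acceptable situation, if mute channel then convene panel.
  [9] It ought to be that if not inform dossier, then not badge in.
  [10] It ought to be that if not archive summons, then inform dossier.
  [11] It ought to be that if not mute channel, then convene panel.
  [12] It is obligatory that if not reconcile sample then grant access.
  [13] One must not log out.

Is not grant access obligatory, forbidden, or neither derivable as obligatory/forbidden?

Forbidden

Premises 11 and 8 cover both cases: O(¬mute_channel → convene_panel) and O(mute_channel → convene_panel). Since ¬mute_channel ∨ mute_channel is a tautology, O(convene_panel) follows.
Premise 6, O(release_detainee → ¬convene_panel), contraposes to O(convene_panel → ¬release_detainee); with O(convene_panel) we get O(¬release_detainee).
From O(¬release_detainee) and premise 3, O(¬release_detainee → badge_in), we obtain O(badge_in).
Premise 9 is O(¬inform_dossier → ¬badge_in); contrapositively O(badge_in → inform_dossier). Since O(badge_in) holds, K gives O(inform_dossier).
Applying K to premise 7 (O(inform_dossier → ¬close_hatch)) and O(inform_dossier) yields O(¬close_hatch).
Premise 2, O(reconcile_sample → close_hatch), contraposes to O(¬close_hatch → ¬reconcile_sample); with O(¬close_hatch) we get O(¬reconcile_sample).
Premise 12 is O(¬reconcile_sample → grant_access); since O(¬reconcile_sample), deontic closure gives O(grant_access).
Premises 1, 4, 5, 10, 13 do not contribute to this derivation.
Thus O(grant_access), which is F(¬grant_access): ¬grant_access is forbidden.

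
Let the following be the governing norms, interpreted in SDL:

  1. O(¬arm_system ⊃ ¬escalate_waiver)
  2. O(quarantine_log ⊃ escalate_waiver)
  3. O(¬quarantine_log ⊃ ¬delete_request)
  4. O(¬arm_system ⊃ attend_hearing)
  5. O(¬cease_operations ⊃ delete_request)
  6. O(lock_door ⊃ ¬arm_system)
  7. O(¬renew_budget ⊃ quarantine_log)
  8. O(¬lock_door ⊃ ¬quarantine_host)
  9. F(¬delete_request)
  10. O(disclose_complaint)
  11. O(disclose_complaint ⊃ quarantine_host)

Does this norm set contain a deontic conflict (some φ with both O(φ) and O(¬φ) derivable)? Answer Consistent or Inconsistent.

Premise 9 is F(¬delete_request), i.e. O(delete_request).
Premise 3 is O(¬quarantine_log ⊃ ¬delete_request); contrapositively O(delete_request ⊃ quarantine_log). Since O(delete_request) holds, K gives O(quarantine_log).
From O(quarantine_log) and premise 2, O(quarantine_log ⊃ escalate_waiver), we obtain O(escalate_waiver).
The contrapositive of premise 1 (O(¬arm_system ⊃ ¬escalate_waiver)) is O(escalate_waiver ⊃ arm_system), and O(escalate_waiver) is already established, so O(arm_system).
Premise 6 is O(lock_door ⊃ ¬arm_system); contrapositively O(arm_system ⊃ ¬lock_door). Since O(arm_system) holds, K gives O(¬lock_door).
Applying K to premise 8 (O(¬lock_door ⊃ ¬quarantine_host)) and O(¬lock_door) yields O(¬quarantine_host).
Premise 11, O(disclose_complaint ⊃ quarantine_host), contraposes to O(¬quarantine_host ⊃ ¬disclose_complaint); with O(¬quarantine_host) we get O(¬disclose_complaint).
But premise 10 directly asserts O(disclose_complaint).
We now have both O(¬disclose_complaint) and O(disclose_complaint) — disclose_complaint is simultaneously obligatory and forbidden, violating the D-axiom.

Inconsistent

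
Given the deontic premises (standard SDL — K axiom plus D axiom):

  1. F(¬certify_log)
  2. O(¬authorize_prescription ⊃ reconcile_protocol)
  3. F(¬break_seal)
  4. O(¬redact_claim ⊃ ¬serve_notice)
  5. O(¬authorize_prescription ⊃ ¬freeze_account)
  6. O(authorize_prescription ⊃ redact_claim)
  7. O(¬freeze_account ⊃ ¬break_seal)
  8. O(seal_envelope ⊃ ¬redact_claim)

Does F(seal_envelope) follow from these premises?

F(¬break_seal) at premise 3 means O(break_seal).
Premise 7, O(¬freeze_account ⊃ ¬break_seal), contraposes to O(break_seal ⊃ freeze_account); with O(break_seal) we get O(freeze_account).
Premise 5, O(¬authorize_prescription ⊃ ¬freeze_account), contraposes to O(freeze_account ⊃ authorize_prescription); with O(freeze_account) we get O(authorize_prescription).
Applying K to premise 6 (O(authorize_prescription ⊃ redact_claim)) and O(authorize_prescription) yields O(redact_claim).
Premise 8 is O(seal_envelope ⊃ ¬redact_claim); contrapositively O(redact_claim ⊃ ¬seal_envelope). Since O(redact_claim) holds, K gives O(¬seal_envelope).
Premises 1, 2, 4 do not contribute to this derivation.
So O(¬seal_envelope) holds, i.e. F(seal_envelope). The claim follows.

Yes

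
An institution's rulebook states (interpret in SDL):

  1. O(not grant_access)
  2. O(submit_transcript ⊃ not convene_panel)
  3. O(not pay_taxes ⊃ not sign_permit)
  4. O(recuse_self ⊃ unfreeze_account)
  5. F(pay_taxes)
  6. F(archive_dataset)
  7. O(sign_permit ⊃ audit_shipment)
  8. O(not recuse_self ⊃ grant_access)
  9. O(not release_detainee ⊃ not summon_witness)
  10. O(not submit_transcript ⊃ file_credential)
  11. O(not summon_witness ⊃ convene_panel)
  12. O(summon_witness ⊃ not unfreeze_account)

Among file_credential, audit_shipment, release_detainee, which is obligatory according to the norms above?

Premise 1 gives O(not grant_access).
Premise 8, O(not recuse_self ⊃ grant_access), contraposes to O(not grant_access ⊃ recuse_self); with O(not grant_access) we get O(recuse_self).
With premise 4, O(recuse_self ⊃ unfreeze_account), the K-axiom yields O(unfreeze_account).
The contrapositive of premise 12 (O(summon_witness ⊃ not unfreeze_account)) is O(unfreeze_account ⊃ not summon_witness), and O(unfreeze_account) is already established, so O(not summon_witness).
From O(not summon_witness) and premise 11, O(not summon_witness ⊃ convene_panel), we obtain O(convene_panel).
Premise 2, O(submit_transcript ⊃ not convene_panel), contraposes to O(convene_panel ⊃ not submit_transcript); with O(convene_panel) we get O(not submit_transcript).
Applying K to premise 10 (O(not submit_transcript ⊃ file_credential)) and O(not submit_transcript) yields O(file_credential).
So O(file_credential) holds — file_credential is obligatory. None of the other listed options is made obligatory by any chain of premises.

file_credential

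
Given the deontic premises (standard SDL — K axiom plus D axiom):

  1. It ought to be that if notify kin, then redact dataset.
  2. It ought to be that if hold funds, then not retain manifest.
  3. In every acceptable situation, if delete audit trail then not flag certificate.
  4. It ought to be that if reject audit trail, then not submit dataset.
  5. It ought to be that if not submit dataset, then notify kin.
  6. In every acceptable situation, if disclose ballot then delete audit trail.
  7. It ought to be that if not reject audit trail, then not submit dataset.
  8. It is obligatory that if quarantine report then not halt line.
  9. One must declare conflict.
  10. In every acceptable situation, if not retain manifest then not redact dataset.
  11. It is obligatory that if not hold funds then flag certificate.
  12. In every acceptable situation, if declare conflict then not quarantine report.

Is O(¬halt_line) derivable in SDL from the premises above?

Premise 8 is O(quarantine_report → ¬halt_line), but O(quarantine_report) is not derivable from the premises, so it does not yield O(¬halt_line).
No other premise forces O(¬halt_line). An ideal world satisfying every premise can still have ¬halt_line false, so O(¬halt_line) is not derivable.

No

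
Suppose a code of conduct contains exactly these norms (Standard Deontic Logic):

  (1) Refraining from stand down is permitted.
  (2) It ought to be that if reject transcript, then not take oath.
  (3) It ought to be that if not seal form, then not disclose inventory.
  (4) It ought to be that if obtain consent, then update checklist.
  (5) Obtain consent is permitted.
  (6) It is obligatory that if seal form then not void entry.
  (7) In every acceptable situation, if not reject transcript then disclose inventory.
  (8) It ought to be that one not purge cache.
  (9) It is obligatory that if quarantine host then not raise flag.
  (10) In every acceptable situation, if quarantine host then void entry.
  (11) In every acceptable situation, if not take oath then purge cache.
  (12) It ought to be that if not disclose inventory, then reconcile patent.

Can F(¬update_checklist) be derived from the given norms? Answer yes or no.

No

Premise 4 is O(obtain_consent → update_checklist), but O(obtain_consent) is not derivable from the premises (the permission P(obtain_consent) asserts only ¬O(¬obtain_consent), not O(obtain_consent)), so it does not yield O(update_checklist).
No other premise forces O(update_checklist). An ideal world satisfying every premise can still have ¬update_checklist true, so F(¬update_checklist) is not derivable.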